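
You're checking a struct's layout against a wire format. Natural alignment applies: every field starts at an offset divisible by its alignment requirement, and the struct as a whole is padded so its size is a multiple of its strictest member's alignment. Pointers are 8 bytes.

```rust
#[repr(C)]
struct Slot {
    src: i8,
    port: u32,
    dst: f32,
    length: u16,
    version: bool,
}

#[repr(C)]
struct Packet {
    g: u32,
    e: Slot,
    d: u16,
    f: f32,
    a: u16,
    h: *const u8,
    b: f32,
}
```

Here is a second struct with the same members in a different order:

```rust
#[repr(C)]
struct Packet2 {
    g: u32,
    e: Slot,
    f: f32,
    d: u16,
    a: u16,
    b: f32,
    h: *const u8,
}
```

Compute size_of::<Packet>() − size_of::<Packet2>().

8

Slot: src at 0 (size 1, align 1) → ends 1; pad 3 to align 4 for port; port at 4 (size 4, align 4) → ends 8; dst at 8 (size 4, align 4) → ends 12; length at 12 (size 2, align 2) → ends 14; version at 14 (size 1, align 1) → ends 15; tail pad 1 to reach multiple of 4; total 16 bytes, alignment 4
g at 0 (size 4, align 4) → ends 4
e at 4 (size 16, align 4) → ends 20
d at 20 (size 2, align 2) → ends 22
pad 2 to align 4 for f
f at 24 (size 4, align 4) → ends 28
a at 28 (size 2, align 2) → ends 30
pad 2 to align 8 for h
h at 32 (size 8, align 8) → ends 40
b at 40 (size 4, align 4) → ends 44
tail pad 4 to reach multiple of 8
total 48 bytes, alignment 8
— Packet2 —
g at 0 (size 4, align 4) → ends 4
e at 4 (size 16, align 4) → ends 20
f at 20 (size 4, align 4) → ends 24
d at 24 (size 2, align 2) → ends 26
a at 26 (size 2, align 2) → ends 28
b at 28 (size 4, align 4) → ends 32
h at 32 (size 8, align 8) → ends 40
total 40 bytes, alignment 8
48 − 40 = 8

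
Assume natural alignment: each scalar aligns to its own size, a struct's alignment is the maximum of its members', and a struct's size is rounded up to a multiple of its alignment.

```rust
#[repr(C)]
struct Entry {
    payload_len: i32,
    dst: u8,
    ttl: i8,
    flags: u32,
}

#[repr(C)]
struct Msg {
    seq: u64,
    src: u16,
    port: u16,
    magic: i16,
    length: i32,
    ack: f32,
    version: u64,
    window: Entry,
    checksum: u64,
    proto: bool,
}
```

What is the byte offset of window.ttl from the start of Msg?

Entry: 0..4  payload_len  (4B, 4-aligned); 4..5  dst  (1B, 1-aligned); 5..6  ttl  (1B, 1-aligned); 6..8  -- padding (2B); 8..12  flags  (4B, 4-aligned); sizeof = 12, alignof = 4
0..8  seq  (8B, 8-aligned)
8..10  src  (2B, 2-aligned)
10..12  port  (2B, 2-aligned)
12..14  magic  (2B, 2-aligned)
14..16  -- padding (2B)
16..20  length  (4B, 4-aligned)
20..24  ack  (4B, 4-aligned)
24..32  version  (8B, 8-aligned)
32..44  window  (12B, 4-aligned)
within Entry: ttl at 5
32 + 5 = 37

37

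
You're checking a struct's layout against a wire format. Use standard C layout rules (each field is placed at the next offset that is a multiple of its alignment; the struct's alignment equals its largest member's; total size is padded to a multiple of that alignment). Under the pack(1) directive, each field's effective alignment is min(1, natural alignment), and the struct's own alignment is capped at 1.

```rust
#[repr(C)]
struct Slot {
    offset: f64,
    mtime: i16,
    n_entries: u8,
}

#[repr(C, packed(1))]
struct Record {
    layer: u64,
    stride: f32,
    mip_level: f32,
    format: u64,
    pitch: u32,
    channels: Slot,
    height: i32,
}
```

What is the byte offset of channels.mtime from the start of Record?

36

Slot: offset at 0 (size 8, align 8) → ends 8; mtime at 8 (size 2, align 2) → ends 10; n_entries at 10 (size 1, align 1) → ends 11; tail pad 5 to reach multiple of 8; total 16 bytes, alignment 8
layer at 0 (size 8, align 1) → ends 8
stride at 8 (size 4, align 1) → ends 12
mip_level at 12 (size 4, align 1) → ends 16
format at 16 (size 8, align 1) → ends 24
pitch at 24 (size 4, align 1) → ends 28
channels at 28 (size 16, align 1) → ends 44
within Slot: mtime at 8
28 + 8 = 36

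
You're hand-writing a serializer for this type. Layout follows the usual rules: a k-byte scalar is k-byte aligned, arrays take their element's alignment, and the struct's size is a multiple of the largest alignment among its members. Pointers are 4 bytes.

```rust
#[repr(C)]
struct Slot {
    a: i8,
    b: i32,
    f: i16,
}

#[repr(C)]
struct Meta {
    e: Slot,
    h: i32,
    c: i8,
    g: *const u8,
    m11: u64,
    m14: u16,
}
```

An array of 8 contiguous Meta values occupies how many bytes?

320

Slot: a at 0 (size 1, align 1) → ends 1; pad 3 to align 4 for b; b at 4 (size 4, align 4) → ends 8; f at 8 (size 2, align 2) → ends 10; tail pad 2 to reach multiple of 4; total 12 bytes, alignment 4
e at 0 (size 12, align 4) → ends 12
h at 12 (size 4, align 4) → ends 16
c at 16 (size 1, align 1) → ends 17
pad 3 to align 4 for g
g at 20 (size 4, align 4) → ends 24
m11 at 24 (size 8, align 8) → ends 32
m14 at 32 (size 2, align 2) → ends 34
tail pad 6 to reach multiple of 8
total 40 bytes, alignment 8
array of 8: 8 × 40 = 320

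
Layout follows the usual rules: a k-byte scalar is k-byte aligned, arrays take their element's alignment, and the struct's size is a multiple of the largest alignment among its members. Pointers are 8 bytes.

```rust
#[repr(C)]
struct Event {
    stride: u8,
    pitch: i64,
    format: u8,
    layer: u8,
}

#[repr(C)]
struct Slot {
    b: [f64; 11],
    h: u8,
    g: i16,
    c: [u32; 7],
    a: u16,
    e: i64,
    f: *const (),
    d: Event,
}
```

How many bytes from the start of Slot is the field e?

128

Event: 0..1  stride  (1B, 1-aligned); 1..8  -- padding (7B); 8..16  pitch  (8B, 8-aligned); 16..17  format  (1B, 1-aligned); 17..18  layer  (1B, 1-aligned); 18..24  -- tail padding (6B); sizeof = 24, alignof = 8
0..88  b  (88B, 8-aligned)
88..89  h  (1B, 1-aligned)
89..90  -- padding (1B)
90..92  g  (2B, 2-aligned)
92..120  c  (28B, 4-aligned)
120..122  a  (2B, 2-aligned)
122..128  -- padding (6B)
128..136  e  (8B, 8-aligned)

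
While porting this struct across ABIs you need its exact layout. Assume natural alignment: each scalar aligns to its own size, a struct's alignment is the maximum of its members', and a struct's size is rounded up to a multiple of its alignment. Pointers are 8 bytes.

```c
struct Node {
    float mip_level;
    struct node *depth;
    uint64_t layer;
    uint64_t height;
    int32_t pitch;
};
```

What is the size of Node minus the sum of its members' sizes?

8

@0: mip_level [4B, align 4] → 4
+4 pad (align 8)
@8: depth [8B, align 8] → 16
@16: layer [8B, align 8] → 24
@24: height [8B, align 8] → 32
@32: pitch [4B, align 4] → 36
+4 tail pad (align 8)
size 40, align 8
data bytes 32, size 40 → padding 8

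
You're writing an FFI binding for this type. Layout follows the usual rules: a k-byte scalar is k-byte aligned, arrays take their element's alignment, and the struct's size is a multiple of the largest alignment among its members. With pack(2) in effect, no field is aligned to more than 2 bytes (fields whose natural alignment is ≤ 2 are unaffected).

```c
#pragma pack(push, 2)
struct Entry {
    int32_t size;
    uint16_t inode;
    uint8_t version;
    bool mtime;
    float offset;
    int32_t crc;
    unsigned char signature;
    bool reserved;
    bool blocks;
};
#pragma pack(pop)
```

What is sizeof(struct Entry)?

size at 0 (size 4, align 2) → ends 4
inode at 4 (size 2, align 2) → ends 6
version at 6 (size 1, align 1) → ends 7
mtime at 7 (size 1, align 1) → ends 8
offset at 8 (size 4, align 2) → ends 12
crc at 12 (size 4, align 2) → ends 16
signature at 16 (size 1, align 1) → ends 17
reserved at 17 (size 1, align 1) → ends 18
blocks at 18 (size 1, align 1) → ends 19
tail pad 1 to reach multiple of 2
total 20 bytes, alignment 2

20 bytes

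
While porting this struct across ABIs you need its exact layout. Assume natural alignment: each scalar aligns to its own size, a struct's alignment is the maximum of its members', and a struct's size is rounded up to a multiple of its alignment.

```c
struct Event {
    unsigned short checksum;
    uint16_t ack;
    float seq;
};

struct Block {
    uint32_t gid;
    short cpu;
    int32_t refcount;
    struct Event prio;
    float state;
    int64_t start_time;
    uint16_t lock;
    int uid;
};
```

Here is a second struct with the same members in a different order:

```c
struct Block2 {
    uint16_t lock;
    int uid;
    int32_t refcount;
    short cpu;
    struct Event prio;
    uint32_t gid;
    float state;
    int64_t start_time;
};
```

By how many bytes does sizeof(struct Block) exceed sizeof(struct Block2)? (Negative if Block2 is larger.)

0

Event: @0: checksum [2B, align 2] → 2; @2: ack [2B, align 2] → 4; @4: seq [4B, align 4] → 8; size 8, align 4
@0: gid [4B, align 4] → 4
@4: cpu [2B, align 2] → 6
+2 pad (align 4)
@8: refcount [4B, align 4] → 12
@12: prio [8B, align 4] → 20
@20: state [4B, align 4] → 24
@24: start_time [8B, align 8] → 32
@32: lock [2B, align 2] → 34
+2 pad (align 4)
@36: uid [4B, align 4] → 40
size 40, align 8
— Block2 —
@0: lock [2B, align 2] → 2
+2 pad (align 4)
@4: uid [4B, align 4] → 8
@8: refcount [4B, align 4] → 12
@12: cpu [2B, align 2] → 14
+2 pad (align 4)
@16: prio [8B, align 4] → 24
@24: gid [4B, align 4] → 28
@28: state [4B, align 4] → 32
@32: start_time [8B, align 8] → 40
size 40, align 8
40 − 40 = 0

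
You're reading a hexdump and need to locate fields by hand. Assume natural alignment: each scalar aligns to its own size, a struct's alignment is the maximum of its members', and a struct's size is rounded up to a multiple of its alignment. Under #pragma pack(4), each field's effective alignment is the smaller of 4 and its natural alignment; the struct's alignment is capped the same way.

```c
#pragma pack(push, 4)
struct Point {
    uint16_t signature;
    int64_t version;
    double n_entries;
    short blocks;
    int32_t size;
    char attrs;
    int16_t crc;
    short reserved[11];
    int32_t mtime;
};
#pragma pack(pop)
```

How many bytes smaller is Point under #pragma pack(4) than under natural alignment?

4

natural layout:
  signature at 0 (size 2, align 2) → ends 2
  pad 6 to align 8 for version
  version at 8 (size 8, align 8) → ends 16
  n_entries at 16 (size 8, align 8) → ends 24
  blocks at 24 (size 2, align 2) → ends 26
  pad 2 to align 4 for size
  size at 28 (size 4, align 4) → ends 32
  attrs at 32 (size 1, align 1) → ends 33
  pad 1 to align 2 for crc
  crc at 34 (size 2, align 2) → ends 36
  reserved at 36 (size 22, align 2) → ends 58
  pad 2 to align 4 for mtime
  mtime at 60 (size 4, align 4) → ends 64
  total 64 bytes, alignment 8
packed(4) layout:
  signature at 0 (size 2, align 2) → ends 2
  pad 2 to align 4 for version
  version at 4 (size 8, align 4) → ends 12
  n_entries at 12 (size 8, align 4) → ends 20
  blocks at 20 (size 2, align 2) → ends 22
  pad 2 to align 4 for size
  size at 24 (size 4, align 4) → ends 28
  attrs at 28 (size 1, align 1) → ends 29
  pad 1 to align 2 for crc
  crc at 30 (size 2, align 2) → ends 32
  reserved at 32 (size 22, align 2) → ends 54
  pad 2 to align 4 for mtime
  mtime at 56 (size 4, align 4) → ends 60
  total 60 bytes, alignment 4
64 − 60 = 4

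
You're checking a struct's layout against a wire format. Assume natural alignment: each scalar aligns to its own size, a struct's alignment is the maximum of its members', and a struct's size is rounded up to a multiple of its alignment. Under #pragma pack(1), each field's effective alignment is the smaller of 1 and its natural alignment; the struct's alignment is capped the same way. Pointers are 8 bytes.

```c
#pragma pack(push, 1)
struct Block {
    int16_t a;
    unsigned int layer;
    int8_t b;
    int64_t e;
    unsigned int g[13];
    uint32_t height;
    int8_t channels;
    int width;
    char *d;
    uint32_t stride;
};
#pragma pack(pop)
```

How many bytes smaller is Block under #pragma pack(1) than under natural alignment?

natural layout:
  0..2  a  (2B, 2-aligned)
  2..4  -- padding (2B)
  4..8  layer  (4B, 4-aligned)
  8..9  b  (1B, 1-aligned)
  9..16  -- padding (7B)
  16..24  e  (8B, 8-aligned)
  24..76  g  (52B, 4-aligned)
  76..80  height  (4B, 4-aligned)
  80..81  channels  (1B, 1-aligned)
  81..84  -- padding (3B)
  84..88  width  (4B, 4-aligned)
  88..96  d  (8B, 8-aligned)
  96..100  stride  (4B, 4-aligned)
  100..104  -- tail padding (4B)
  sizeof = 104, alignof = 8
packed(1) layout:
  0..2  a  (2B, 1-aligned)
  2..6  layer  (4B, 1-aligned)
  6..7  b  (1B, 1-aligned)
  7..15  e  (8B, 1-aligned)
  15..67  g  (52B, 1-aligned)
  67..71  height  (4B, 1-aligned)
  71..72  channels  (1B, 1-aligned)
  72..76  width  (4B, 1-aligned)
  76..84  d  (8B, 1-aligned)
  84..88  stride  (4B, 1-aligned)
  sizeof = 88, alignof = 1
104 − 88 = 16

16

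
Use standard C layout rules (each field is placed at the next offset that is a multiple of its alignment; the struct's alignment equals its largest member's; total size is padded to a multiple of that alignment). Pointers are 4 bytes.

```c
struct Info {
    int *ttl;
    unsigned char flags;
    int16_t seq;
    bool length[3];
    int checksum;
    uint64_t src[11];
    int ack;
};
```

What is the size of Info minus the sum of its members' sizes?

ttl at 0 (size 4, align 4) → ends 4
flags at 4 (size 1, align 1) → ends 5
pad 1 to align 2 for seq
seq at 6 (size 2, align 2) → ends 8
length at 8 (size 3, align 1) → ends 11
pad 1 to align 4 for checksum
checksum at 12 (size 4, align 4) → ends 16
src at 16 (size 88, align 8) → ends 104
ack at 104 (size 4, align 4) → ends 108
tail pad 4 to reach multiple of 8
total 112 bytes, alignment 8
data bytes 106, size 112 → padding 6

6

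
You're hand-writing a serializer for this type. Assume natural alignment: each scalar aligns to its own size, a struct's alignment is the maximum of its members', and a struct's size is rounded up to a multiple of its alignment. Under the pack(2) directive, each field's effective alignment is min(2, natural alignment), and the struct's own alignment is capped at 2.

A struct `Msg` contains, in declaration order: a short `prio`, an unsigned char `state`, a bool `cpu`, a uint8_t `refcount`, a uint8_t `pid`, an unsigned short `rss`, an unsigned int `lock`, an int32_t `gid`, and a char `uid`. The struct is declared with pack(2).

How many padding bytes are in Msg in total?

@0: prio [2B, align 2] → 2
@2: state [1B, align 1] → 3
@3: cpu [1B, align 1] → 4
@4: refcount [1B, align 1] → 5
@5: pid [1B, align 1] → 6
@6: rss [2B, align 2] → 8
@8: lock [4B, align 2] → 12
@12: gid [4B, align 2] → 16
@16: uid [1B, align 1] → 17
+1 tail pad (align 2)
size 18, align 2
data bytes 17, size 18 → padding 1

1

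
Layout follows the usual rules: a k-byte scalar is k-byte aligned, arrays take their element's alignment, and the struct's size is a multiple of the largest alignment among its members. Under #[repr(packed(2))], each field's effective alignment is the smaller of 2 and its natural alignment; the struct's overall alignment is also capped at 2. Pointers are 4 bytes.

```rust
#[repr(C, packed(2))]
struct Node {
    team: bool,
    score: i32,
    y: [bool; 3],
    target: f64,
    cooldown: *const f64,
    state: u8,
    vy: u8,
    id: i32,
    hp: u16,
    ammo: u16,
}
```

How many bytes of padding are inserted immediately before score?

1

team at 0 (size 1, align 1) → ends 1
pad 1 to align 2 for score
score at 2 (size 4, align 2) → ends 6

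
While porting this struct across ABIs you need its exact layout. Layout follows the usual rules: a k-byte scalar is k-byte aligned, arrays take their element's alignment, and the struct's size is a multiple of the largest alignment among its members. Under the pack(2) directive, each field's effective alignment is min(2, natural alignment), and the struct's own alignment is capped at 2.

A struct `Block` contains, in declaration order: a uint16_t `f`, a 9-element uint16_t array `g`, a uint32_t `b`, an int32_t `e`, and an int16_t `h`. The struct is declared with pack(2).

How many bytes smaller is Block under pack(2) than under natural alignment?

natural layout:
  0..2  f  (2B, 2-aligned)
  2..20  g  (18B, 2-aligned)
  20..24  b  (4B, 4-aligned)
  24..28  e  (4B, 4-aligned)
  28..30  h  (2B, 2-aligned)
  30..32  -- tail padding (2B)
  sizeof = 32, alignof = 4
packed(2) layout:
  0..2  f  (2B, 2-aligned)
  2..20  g  (18B, 2-aligned)
  20..24  b  (4B, 2-aligned)
  24..28  e  (4B, 2-aligned)
  28..30  h  (2B, 2-aligned)
  sizeof = 30, alignof = 2
32 − 30 = 2

2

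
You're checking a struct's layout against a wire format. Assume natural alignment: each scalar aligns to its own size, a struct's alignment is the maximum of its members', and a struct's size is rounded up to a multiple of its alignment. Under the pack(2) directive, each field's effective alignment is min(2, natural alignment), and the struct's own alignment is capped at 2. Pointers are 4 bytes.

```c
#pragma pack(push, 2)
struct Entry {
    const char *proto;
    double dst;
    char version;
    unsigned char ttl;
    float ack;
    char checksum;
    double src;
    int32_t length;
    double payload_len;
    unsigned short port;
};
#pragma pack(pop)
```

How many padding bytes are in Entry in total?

0..4  proto  (4B, 2-aligned)
4..12  dst  (8B, 2-aligned)
12..13  version  (1B, 1-aligned)
13..14  ttl  (1B, 1-aligned)
14..18  ack  (4B, 2-aligned)
18..19  checksum  (1B, 1-aligned)
19..20  -- padding (1B)
20..28  src  (8B, 2-aligned)
28..32  length  (4B, 2-aligned)
32..40  payload_len  (8B, 2-aligned)
40..42  port  (2B, 2-aligned)
sizeof = 42, alignof = 2
data bytes 41, size 42 → padding 1

1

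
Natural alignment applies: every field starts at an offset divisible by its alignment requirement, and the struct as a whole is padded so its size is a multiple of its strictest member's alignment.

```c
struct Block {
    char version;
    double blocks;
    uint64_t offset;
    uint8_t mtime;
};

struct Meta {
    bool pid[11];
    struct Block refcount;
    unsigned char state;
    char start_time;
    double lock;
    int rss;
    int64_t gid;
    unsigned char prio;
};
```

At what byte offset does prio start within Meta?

80

Block: 0..1  version  (1B, 1-aligned); 1..8  -- padding (7B); 8..16  blocks  (8B, 8-aligned); 16..24  offset  (8B, 8-aligned); 24..25  mtime  (1B, 1-aligned); 25..32  -- tail padding (7B); sizeof = 32, alignof = 8
0..11  pid  (11B, 1-aligned)
11..16  -- padding (5B)
16..48  refcount  (32B, 8-aligned)
48..49  state  (1B, 1-aligned)
49..50  start_time  (1B, 1-aligned)
50..56  -- padding (6B)
56..64  lock  (8B, 8-aligned)
64..68  rss  (4B, 4-aligned)
68..72  -- padding (4B)
72..80  gid  (8B, 8-aligned)
80..81  prio  (1B, 1-aligned)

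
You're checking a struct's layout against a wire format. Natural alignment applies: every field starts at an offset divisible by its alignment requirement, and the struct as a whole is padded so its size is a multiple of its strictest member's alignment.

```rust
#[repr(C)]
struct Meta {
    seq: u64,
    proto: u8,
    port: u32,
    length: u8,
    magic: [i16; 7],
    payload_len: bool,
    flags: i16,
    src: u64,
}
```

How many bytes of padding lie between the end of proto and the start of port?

3

0..8  seq  (8B, 8-aligned)
8..9  proto  (1B, 1-aligned)
9..12  -- padding (3B)
12..16  port  (4B, 4-aligned)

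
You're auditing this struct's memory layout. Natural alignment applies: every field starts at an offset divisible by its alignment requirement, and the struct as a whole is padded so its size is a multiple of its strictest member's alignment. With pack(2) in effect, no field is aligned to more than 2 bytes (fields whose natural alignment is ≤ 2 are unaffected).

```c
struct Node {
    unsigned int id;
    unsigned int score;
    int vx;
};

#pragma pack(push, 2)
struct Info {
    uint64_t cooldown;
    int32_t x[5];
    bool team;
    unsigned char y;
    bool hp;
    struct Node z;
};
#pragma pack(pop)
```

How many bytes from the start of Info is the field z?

32

Node: 0..4  id  (4B, 4-aligned); 4..8  score  (4B, 4-aligned); 8..12  vx  (4B, 4-aligned); sizeof = 12, alignof = 4
0..8  cooldown  (8B, 2-aligned)
8..28  x  (20B, 2-aligned)
28..29  team  (1B, 1-aligned)
29..30  y  (1B, 1-aligned)
30..31  hp  (1B, 1-aligned)
31..32  -- padding (1B)
32..44  z  (12B, 2-aligned)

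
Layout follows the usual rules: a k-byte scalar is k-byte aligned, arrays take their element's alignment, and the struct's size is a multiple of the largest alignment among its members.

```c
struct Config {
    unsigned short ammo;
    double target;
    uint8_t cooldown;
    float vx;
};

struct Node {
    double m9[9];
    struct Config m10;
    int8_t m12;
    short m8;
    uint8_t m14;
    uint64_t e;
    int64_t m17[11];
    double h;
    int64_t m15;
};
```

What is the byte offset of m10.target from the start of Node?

80

Config: 0..2  ammo  (2B, 2-aligned); 2..8  -- padding (6B); 8..16  target  (8B, 8-aligned); 16..17  cooldown  (1B, 1-aligned); 17..20  -- padding (3B); 20..24  vx  (4B, 4-aligned); sizeof = 24, alignof = 8
0..72  m9  (72B, 8-aligned)
72..96  m10  (24B, 8-aligned)
within Config: target at 8
72 + 8 = 80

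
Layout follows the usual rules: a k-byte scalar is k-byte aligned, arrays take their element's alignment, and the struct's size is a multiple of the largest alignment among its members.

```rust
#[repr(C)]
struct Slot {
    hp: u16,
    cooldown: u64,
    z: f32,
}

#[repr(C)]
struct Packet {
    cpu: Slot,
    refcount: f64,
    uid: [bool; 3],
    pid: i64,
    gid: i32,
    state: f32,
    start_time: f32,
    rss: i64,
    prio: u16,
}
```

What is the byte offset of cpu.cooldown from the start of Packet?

8

Slot: hp at 0 (size 2, align 2) → ends 2; pad 6 to align 8 for cooldown; cooldown at 8 (size 8, align 8) → ends 16; z at 16 (size 4, align 4) → ends 20; tail pad 4 to reach multiple of 8; total 24 bytes, alignment 8
cpu at 0 (size 24, align 8) → ends 24
within Slot: cooldown at 8
0 + 8 = 8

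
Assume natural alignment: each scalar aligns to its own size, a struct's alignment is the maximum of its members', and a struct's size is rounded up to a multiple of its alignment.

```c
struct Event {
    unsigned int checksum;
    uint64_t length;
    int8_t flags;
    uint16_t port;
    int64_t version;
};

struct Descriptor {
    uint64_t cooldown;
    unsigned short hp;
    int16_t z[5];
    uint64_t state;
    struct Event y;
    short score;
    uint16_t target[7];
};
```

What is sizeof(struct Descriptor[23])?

Event: checksum at 0 (size 4, align 4) → ends 4; pad 4 to align 8 for length; length at 8 (size 8, align 8) → ends 16; flags at 16 (size 1, align 1) → ends 17; pad 1 to align 2 for port; port at 18 (size 2, align 2) → ends 20; pad 4 to align 8 for version; version at 24 (size 8, align 8) → ends 32; total 32 bytes, alignment 8
cooldown at 0 (size 8, align 8) → ends 8
hp at 8 (size 2, align 2) → ends 10
z at 10 (size 10, align 2) → ends 20
pad 4 to align 8 for state
state at 24 (size 8, align 8) → ends 32
y at 32 (size 32, align 8) → ends 64
score at 64 (size 2, align 2) → ends 66
target at 66 (size 14, align 2) → ends 80
total 80 bytes, alignment 8
array of 23: 23 × 80 = 1840

1840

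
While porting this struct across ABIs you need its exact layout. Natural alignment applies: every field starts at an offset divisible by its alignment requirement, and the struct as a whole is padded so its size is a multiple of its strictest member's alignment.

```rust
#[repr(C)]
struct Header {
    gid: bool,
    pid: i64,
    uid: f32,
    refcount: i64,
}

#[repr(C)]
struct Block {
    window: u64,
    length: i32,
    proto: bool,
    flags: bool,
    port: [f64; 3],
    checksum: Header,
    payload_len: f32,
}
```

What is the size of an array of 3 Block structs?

240

Header: @0: gid [1B, align 1] → 1; +7 pad (align 8); @8: pid [8B, align 8] → 16; @16: uid [4B, align 4] → 20; +4 pad (align 8); @24: refcount [8B, align 8] → 32; size 32, align 8
@0: window [8B, align 8] → 8
@8: length [4B, align 4] → 12
@12: proto [1B, align 1] → 13
@13: flags [1B, align 1] → 14
+2 pad (align 8)
@16: port [24B, align 8] → 40
@40: checksum [32B, align 8] → 72
@72: payload_len [4B, align 4] → 76
+4 tail pad (align 8)
size 80, align 8
array of 3: 3 × 80 = 240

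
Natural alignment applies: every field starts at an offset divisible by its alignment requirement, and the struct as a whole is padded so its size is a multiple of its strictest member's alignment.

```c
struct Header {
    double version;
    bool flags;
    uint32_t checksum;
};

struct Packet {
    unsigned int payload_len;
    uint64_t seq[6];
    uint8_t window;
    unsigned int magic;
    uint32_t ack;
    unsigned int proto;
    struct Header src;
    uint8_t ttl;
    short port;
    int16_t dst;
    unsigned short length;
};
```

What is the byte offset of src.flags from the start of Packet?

Header: 0..8  version  (8B, 8-aligned); 8..9  flags  (1B, 1-aligned); 9..12  -- padding (3B); 12..16  checksum  (4B, 4-aligned); sizeof = 16, alignof = 8
0..4  payload_len  (4B, 4-aligned)
4..8  -- padding (4B)
8..56  seq  (48B, 8-aligned)
56..57  window  (1B, 1-aligned)
57..60  -- padding (3B)
60..64  magic  (4B, 4-aligned)
64..68  ack  (4B, 4-aligned)
68..72  proto  (4B, 4-aligned)
72..88  src  (16B, 8-aligned)
within Header: flags at 8
72 + 8 = 80

80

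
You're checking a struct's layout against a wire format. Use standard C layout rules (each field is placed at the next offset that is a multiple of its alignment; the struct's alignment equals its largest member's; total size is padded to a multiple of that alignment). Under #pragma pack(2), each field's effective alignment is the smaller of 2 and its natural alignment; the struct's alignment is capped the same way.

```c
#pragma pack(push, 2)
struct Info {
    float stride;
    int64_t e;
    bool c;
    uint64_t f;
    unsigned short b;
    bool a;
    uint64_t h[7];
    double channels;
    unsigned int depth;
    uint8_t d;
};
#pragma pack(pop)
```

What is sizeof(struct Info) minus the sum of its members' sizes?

0..4  stride  (4B, 2-aligned)
4..12  e  (8B, 2-aligned)
12..13  c  (1B, 1-aligned)
13..14  -- padding (1B)
14..22  f  (8B, 2-aligned)
22..24  b  (2B, 2-aligned)
24..25  a  (1B, 1-aligned)
25..26  -- padding (1B)
26..82  h  (56B, 2-aligned)
82..90  channels  (8B, 2-aligned)
90..94  depth  (4B, 2-aligned)
94..95  d  (1B, 1-aligned)
95..96  -- tail padding (1B)
sizeof = 96, alignof = 2
data bytes 93, size 96 → padding 3

3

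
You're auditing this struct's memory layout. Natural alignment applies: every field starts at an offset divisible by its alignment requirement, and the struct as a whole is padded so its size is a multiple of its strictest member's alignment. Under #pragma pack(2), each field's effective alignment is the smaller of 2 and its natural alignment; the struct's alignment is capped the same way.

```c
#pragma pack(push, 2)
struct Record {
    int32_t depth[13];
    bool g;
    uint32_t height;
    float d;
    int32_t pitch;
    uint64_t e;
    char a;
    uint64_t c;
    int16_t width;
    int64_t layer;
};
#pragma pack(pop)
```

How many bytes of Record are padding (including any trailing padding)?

2

depth at 0 (size 52, align 2) → ends 52
g at 52 (size 1, align 1) → ends 53
pad 1 to align 2 for height
height at 54 (size 4, align 2) → ends 58
d at 58 (size 4, align 2) → ends 62
pitch at 62 (size 4, align 2) → ends 66
e at 66 (size 8, align 2) → ends 74
a at 74 (size 1, align 1) → ends 75
pad 1 to align 2 for c
c at 76 (size 8, align 2) → ends 84
width at 84 (size 2, align 2) → ends 86
layer at 86 (size 8, align 2) → ends 94
total 94 bytes, alignment 2
data bytes 92, size 94 → padding 2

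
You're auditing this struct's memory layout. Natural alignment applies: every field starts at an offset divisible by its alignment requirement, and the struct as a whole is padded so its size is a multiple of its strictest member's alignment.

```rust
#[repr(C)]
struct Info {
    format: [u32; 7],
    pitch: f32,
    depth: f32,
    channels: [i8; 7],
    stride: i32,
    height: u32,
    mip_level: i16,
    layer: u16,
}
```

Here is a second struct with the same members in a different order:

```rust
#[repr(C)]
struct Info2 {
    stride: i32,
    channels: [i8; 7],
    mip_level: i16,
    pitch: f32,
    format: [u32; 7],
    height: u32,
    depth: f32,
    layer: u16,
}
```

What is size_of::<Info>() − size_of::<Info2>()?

@0: format [28B, align 4] → 28
@28: pitch [4B, align 4] → 32
@32: depth [4B, align 4] → 36
@36: channels [7B, align 1] → 43
+1 pad (align 4)
@44: stride [4B, align 4] → 48
@48: height [4B, align 4] → 52
@52: mip_level [2B, align 2] → 54
@54: layer [2B, align 2] → 56
size 56, align 4
— Info2 —
@0: stride [4B, align 4] → 4
@4: channels [7B, align 1] → 11
+1 pad (align 2)
@12: mip_level [2B, align 2] → 14
+2 pad (align 4)
@16: pitch [4B, align 4] → 20
@20: format [28B, align 4] → 48
@48: height [4B, align 4] → 52
@52: depth [4B, align 4] → 56
@56: layer [2B, align 2] → 58
+2 tail pad (align 4)
size 60, align 4
56 − 60 = -4

-4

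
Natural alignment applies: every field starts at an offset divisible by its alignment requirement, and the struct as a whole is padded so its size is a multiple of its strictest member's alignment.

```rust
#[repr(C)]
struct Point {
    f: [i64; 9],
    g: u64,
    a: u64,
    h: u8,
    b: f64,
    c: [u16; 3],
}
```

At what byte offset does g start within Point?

72

f at 0 (size 72, align 8) → ends 72
g at 72 (size 8, align 8) → ends 80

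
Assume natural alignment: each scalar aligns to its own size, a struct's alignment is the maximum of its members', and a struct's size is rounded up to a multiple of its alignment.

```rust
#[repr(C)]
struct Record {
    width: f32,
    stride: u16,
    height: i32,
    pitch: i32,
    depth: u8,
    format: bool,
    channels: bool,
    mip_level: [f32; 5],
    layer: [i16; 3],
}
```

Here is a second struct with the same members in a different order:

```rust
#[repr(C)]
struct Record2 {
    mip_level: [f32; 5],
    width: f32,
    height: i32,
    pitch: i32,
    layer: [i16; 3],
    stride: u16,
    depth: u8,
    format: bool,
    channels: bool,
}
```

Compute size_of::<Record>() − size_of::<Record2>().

width at 0 (size 4, align 4) → ends 4
stride at 4 (size 2, align 2) → ends 6
pad 2 to align 4 for height
height at 8 (size 4, align 4) → ends 12
pitch at 12 (size 4, align 4) → ends 16
depth at 16 (size 1, align 1) → ends 17
format at 17 (size 1, align 1) → ends 18
channels at 18 (size 1, align 1) → ends 19
pad 1 to align 4 for mip_level
mip_level at 20 (size 20, align 4) → ends 40
layer at 40 (size 6, align 2) → ends 46
tail pad 2 to reach multiple of 4
total 48 bytes, alignment 4
— Record2 —
mip_level at 0 (size 20, align 4) → ends 20
width at 20 (size 4, align 4) → ends 24
height at 24 (size 4, align 4) → ends 28
pitch at 28 (size 4, align 4) → ends 32
layer at 32 (size 6, align 2) → ends 38
stride at 38 (size 2, align 2) → ends 40
depth at 40 (size 1, align 1) → ends 41
format at 41 (size 1, align 1) → ends 42
channels at 42 (size 1, align 1) → ends 43
tail pad 1 to reach multiple of 4
total 44 bytes, alignment 4
48 − 44 = 4

4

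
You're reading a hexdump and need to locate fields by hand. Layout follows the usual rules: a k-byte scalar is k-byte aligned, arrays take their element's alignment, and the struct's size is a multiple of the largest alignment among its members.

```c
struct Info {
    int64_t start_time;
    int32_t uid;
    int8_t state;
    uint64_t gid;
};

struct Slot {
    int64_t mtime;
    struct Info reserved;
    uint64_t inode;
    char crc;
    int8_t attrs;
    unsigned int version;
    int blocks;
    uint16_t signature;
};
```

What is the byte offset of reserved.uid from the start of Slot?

16

Info: @0: start_time [8B, align 8] → 8; @8: uid [4B, align 4] → 12; @12: state [1B, align 1] → 13; +3 pad (align 8); @16: gid [8B, align 8] → 24; size 24, align 8
@0: mtime [8B, align 8] → 8
@8: reserved [24B, align 8] → 32
within Info: uid at 8
8 + 8 = 16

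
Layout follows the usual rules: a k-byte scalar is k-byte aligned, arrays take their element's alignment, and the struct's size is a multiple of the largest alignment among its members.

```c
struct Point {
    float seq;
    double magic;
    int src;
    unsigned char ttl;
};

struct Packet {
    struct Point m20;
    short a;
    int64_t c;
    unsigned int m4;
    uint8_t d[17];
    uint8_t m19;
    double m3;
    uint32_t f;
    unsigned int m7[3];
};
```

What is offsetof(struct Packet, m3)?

Point: seq at 0 (size 4, align 4) → ends 4; pad 4 to align 8 for magic; magic at 8 (size 8, align 8) → ends 16; src at 16 (size 4, align 4) → ends 20; ttl at 20 (size 1, align 1) → ends 21; tail pad 3 to reach multiple of 8; total 24 bytes, alignment 8
m20 at 0 (size 24, align 8) → ends 24
a at 24 (size 2, align 2) → ends 26
pad 6 to align 8 for c
c at 32 (size 8, align 8) → ends 40
m4 at 40 (size 4, align 4) → ends 44
d at 44 (size 17, align 1) → ends 61
m19 at 61 (size 1, align 1) → ends 62
pad 2 to align 8 for m3
m3 at 64 (size 8, align 8) → ends 72

64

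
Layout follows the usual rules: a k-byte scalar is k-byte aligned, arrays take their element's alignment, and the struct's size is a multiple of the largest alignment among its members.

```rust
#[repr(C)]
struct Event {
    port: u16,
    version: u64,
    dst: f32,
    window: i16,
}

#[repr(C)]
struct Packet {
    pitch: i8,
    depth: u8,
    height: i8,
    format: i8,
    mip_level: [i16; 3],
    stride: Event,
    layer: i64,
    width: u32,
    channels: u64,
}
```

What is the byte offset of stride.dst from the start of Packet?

32

Event: @0: port [2B, align 2] → 2; +6 pad (align 8); @8: version [8B, align 8] → 16; @16: dst [4B, align 4] → 20; @20: window [2B, align 2] → 22; +2 tail pad (align 8); size 24, align 8
@0: pitch [1B, align 1] → 1
@1: depth [1B, align 1] → 2
@2: height [1B, align 1] → 3
@3: format [1B, align 1] → 4
@4: mip_level [6B, align 2] → 10
+6 pad (align 8)
@16: stride [24B, align 8] → 40
within Event: dst at 16
16 + 16 = 32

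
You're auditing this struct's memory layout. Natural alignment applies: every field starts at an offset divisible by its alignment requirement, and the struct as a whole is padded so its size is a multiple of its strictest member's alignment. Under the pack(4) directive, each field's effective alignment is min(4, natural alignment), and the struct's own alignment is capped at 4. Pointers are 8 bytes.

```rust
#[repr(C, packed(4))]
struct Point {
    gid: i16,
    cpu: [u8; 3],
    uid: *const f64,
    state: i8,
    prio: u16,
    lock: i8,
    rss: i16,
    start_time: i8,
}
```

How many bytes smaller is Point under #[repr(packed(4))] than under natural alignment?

4

natural layout:
  @0: gid [2B, align 2] → 2
  @2: cpu [3B, align 1] → 5
  +3 pad (align 8)
  @8: uid [8B, align 8] → 16
  @16: state [1B, align 1] → 17
  +1 pad (align 2)
  @18: prio [2B, align 2] → 20
  @20: lock [1B, align 1] → 21
  +1 pad (align 2)
  @22: rss [2B, align 2] → 24
  @24: start_time [1B, align 1] → 25
  +7 tail pad (align 8)
  size 32, align 8
packed(4) layout:
  @0: gid [2B, align 2] → 2
  @2: cpu [3B, align 1] → 5
  +3 pad (align 4)
  @8: uid [8B, align 4] → 16
  @16: state [1B, align 1] → 17
  +1 pad (align 2)
  @18: prio [2B, align 2] → 20
  @20: lock [1B, align 1] → 21
  +1 pad (align 2)
  @22: rss [2B, align 2] → 24
  @24: start_time [1B, align 1] → 25
  +3 tail pad (align 4)
  size 28, align 4
32 − 28 = 4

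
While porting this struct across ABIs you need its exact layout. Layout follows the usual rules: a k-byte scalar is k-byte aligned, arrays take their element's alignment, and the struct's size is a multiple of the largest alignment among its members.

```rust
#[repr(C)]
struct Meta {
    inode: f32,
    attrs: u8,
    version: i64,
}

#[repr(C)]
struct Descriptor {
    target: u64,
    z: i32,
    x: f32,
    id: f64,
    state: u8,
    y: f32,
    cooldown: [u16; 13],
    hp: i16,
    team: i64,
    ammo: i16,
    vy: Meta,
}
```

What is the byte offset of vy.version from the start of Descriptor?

88

Meta: 0..4  inode  (4B, 4-aligned); 4..5  attrs  (1B, 1-aligned); 5..8  -- padding (3B); 8..16  version  (8B, 8-aligned); sizeof = 16, alignof = 8
0..8  target  (8B, 8-aligned)
8..12  z  (4B, 4-aligned)
12..16  x  (4B, 4-aligned)
16..24  id  (8B, 8-aligned)
24..25  state  (1B, 1-aligned)
25..28  -- padding (3B)
28..32  y  (4B, 4-aligned)
32..58  cooldown  (26B, 2-aligned)
58..60  hp  (2B, 2-aligned)
60..64  -- padding (4B)
64..72  team  (8B, 8-aligned)
72..74  ammo  (2B, 2-aligned)
74..80  -- padding (6B)
80..96  vy  (16B, 8-aligned)
within Meta: version at 8
80 + 8 = 88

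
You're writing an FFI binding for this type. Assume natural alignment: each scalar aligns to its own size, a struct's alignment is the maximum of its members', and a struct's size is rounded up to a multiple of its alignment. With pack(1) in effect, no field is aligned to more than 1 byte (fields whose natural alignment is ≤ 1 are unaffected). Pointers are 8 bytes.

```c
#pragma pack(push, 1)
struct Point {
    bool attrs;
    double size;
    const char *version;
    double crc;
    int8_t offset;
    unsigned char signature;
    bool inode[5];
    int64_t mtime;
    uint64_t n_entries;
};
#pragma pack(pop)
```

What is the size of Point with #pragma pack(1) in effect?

attrs at 0 (size 1, align 1) → ends 1
size at 1 (size 8, align 1) → ends 9
version at 9 (size 8, align 1) → ends 17
crc at 17 (size 8, align 1) → ends 25
offset at 25 (size 1, align 1) → ends 26
signature at 26 (size 1, align 1) → ends 27
inode at 27 (size 5, align 1) → ends 32
mtime at 32 (size 8, align 1) → ends 40
n_entries at 40 (size 8, align 1) → ends 48
total 48 bytes, alignment 1

48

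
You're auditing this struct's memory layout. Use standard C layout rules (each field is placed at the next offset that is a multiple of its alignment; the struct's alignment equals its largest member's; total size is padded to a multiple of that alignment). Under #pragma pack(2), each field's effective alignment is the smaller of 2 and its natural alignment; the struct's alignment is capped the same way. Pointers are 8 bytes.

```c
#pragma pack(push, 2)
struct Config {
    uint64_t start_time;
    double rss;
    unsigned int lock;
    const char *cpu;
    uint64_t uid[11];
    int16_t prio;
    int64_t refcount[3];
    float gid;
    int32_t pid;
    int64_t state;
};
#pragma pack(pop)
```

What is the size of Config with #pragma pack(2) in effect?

158

start_time at 0 (size 8, align 2) → ends 8
rss at 8 (size 8, align 2) → ends 16
lock at 16 (size 4, align 2) → ends 20
cpu at 20 (size 8, align 2) → ends 28
uid at 28 (size 88, align 2) → ends 116
prio at 116 (size 2, align 2) → ends 118
refcount at 118 (size 24, align 2) → ends 142
gid at 142 (size 4, align 2) → ends 146
pid at 146 (size 4, align 2) → ends 150
state at 150 (size 8, align 2) → ends 158
total 158 bytes, alignment 2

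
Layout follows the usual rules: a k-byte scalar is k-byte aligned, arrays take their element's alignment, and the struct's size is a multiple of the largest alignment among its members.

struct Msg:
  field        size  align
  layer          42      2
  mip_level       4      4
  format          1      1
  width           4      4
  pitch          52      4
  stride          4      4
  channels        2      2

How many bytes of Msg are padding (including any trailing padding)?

7

layer at 0 (size 42, align 2) → ends 42
pad 2 to align 4 for mip_level
mip_level at 44 (size 4, align 4) → ends 48
format at 48 (size 1, align 1) → ends 49
pad 3 to align 4 for width
width at 52 (size 4, align 4) → ends 56
pitch at 56 (size 52, align 4) → ends 108
stride at 108 (size 4, align 4) → ends 112
channels at 112 (size 2, align 2) → ends 114
tail pad 2 to reach multiple of 4
total 116 bytes, alignment 4
data bytes 109, size 116 → padding 7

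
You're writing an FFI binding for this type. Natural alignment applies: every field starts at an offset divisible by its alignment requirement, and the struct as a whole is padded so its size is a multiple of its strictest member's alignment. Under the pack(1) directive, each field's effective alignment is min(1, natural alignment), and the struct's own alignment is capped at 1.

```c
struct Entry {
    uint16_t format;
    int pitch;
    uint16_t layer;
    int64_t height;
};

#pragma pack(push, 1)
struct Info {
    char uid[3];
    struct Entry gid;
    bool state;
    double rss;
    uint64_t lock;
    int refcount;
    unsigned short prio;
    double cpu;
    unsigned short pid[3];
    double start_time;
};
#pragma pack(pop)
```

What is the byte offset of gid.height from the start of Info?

19

Entry: 0..2  format  (2B, 2-aligned); 2..4  -- padding (2B); 4..8  pitch  (4B, 4-aligned); 8..10  layer  (2B, 2-aligned); 10..16  -- padding (6B); 16..24  height  (8B, 8-aligned); sizeof = 24, alignof = 8
0..3  uid  (3B, 1-aligned)
3..27  gid  (24B, 1-aligned)
within Entry: height at 16
3 + 16 = 19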